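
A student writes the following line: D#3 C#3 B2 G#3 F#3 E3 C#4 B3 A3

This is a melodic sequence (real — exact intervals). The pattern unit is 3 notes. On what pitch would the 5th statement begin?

With a 3-note motive the entries are D#3, G#3, C#4, each up a 4th from the previous.
Continuing: F#4 → B4. Statement 5 starts on B4.

B4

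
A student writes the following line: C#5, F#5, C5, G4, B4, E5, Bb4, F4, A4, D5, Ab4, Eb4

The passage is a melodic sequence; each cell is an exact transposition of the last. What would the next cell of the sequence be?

With a 4-note motive the entries are C#5, B4, A4, each down a 2nd from the previous.
From G4 the exact shape gives G4 C5 Gb4 Db4.

G4 C5 Gb4 Db4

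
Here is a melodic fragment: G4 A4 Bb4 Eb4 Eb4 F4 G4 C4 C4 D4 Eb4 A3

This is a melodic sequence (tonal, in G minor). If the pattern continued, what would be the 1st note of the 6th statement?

D3

Grouping in 4s, the 1st note of each cell is G4, Eb4, C4.
Each moves down a 3rd. Continuing: A3 → F3 → D3.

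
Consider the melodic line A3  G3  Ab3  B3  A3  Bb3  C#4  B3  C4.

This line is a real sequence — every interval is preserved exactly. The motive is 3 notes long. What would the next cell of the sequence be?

D#4 C#4 D4

With a 3-note motive the entries are A3, B3, C#4, each up a 2nd from the previous.
So cell 4 is D#4 C#4 D4.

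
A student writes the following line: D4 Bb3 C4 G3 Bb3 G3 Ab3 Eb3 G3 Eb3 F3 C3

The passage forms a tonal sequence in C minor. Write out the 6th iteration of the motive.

With a 4-note motive the entries are D4, Bb3, G3, each down a 3rd from the previous.
Continuing the starts: Eb3 → C3 → Ab2.
So cell 6 is Ab2 F2 G2 D2.

Ab2 F2 G2 D2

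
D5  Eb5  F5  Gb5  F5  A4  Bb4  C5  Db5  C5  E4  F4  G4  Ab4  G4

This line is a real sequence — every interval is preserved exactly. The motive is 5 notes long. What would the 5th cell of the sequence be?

F#3 G3 A3 Bb3 A3

The 5-note cells begin on D5, A4, E4 — each down a 4th from the last.
Extending down a 4th: B3 → F#3.
Statement 5 starts on F#3 and keeps the same exact contour: F#3 G3 A3 Bb3 A3.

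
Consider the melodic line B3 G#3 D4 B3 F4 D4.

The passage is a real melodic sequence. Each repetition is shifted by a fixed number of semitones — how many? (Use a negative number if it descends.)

3

With a 2-note motive the entries are B3, D4, F4, each up a 3rd from the previous.
B3→D4 is 62 − 59 = 3 semitones.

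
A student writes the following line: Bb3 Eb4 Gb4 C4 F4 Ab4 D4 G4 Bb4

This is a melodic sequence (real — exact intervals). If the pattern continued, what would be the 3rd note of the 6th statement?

E5

Grouping in 3s, the 3rd note of each cell is Gb4, Ab4, Bb4.
Extending up a 2nd: C5 → D5 → E5.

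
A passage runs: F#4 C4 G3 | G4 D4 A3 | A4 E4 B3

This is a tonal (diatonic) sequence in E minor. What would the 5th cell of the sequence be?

The 3-note cells begin on F#4, G4, A4 — each up a 2nd from the last.
Continuing the starts: B4 → C5.
From C5 the diatonic shape gives C5 G4 D4.

C5 G4 D4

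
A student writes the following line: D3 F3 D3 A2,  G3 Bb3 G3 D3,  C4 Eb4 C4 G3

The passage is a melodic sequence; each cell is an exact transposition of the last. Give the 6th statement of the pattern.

The 4-note cells begin on D3, G3, C4 — each up a 4th from the last.
Extending up a 4th: F4 → Bb4 → Eb5.
So cell 6 is Eb5 Gb5 Eb5 Bb4.

Eb5 Gb5 Eb5 Bb4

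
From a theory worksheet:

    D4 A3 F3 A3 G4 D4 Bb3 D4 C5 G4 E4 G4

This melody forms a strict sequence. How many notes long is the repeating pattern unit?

Try groups of 4 (3 cells in 12 notes):
D4 A3 F3 A3 | G4 D4 Bb3 D4 | C5 G4 E4 G4
Every group is a transposition up a 4th of the one before; no shorter unit works.

4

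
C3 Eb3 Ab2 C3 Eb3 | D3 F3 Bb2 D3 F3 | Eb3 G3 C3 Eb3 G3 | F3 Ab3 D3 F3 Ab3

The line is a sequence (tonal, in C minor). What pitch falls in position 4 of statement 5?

The unit is 5 notes. Position-4 pitches of the 4 shown cells: C3, D3, Eb3, F3.
One more up a 2nd gives G3.

G3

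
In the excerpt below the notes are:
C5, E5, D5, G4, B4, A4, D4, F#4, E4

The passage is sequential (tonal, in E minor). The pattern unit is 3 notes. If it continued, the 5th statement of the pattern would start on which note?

E3

With a 3-note motive the entries are C5, G4, D4, each down a 4th from the previous.
Extending the heads down a 4th: A3 → E3.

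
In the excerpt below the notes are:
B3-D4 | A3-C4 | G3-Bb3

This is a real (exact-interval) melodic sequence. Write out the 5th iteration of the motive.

Eb3 Gb3

The 2-note cells begin on B3, A3, G3 — each down a 2nd from the last.
Continuing the starts: F3 → Eb3.
Statement 5 starts on Eb3 and keeps the same exact contour: Eb3 Gb3.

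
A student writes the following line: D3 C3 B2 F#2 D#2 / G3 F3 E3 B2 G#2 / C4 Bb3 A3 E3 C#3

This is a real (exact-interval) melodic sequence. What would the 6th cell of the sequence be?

The 5-note cells begin on D3, G3, C4 — each up a 4th from the last.
Extending up a 4th: F4 → Bb4 → Eb5.
So cell 6 is Eb5 Db5 C5 G4 E4.

Eb5 Db5 C5 G4 E4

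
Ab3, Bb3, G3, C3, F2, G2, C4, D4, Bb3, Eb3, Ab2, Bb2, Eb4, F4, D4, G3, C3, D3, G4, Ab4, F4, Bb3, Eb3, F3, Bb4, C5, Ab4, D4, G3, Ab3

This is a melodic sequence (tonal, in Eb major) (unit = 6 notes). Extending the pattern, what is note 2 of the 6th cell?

Eb5

The unit is 6 notes. Position-2 pitches of the 5 shown cells: Bb3, D4, F4, Ab4, C5.
Each moves up a 3rd; the next is Eb5.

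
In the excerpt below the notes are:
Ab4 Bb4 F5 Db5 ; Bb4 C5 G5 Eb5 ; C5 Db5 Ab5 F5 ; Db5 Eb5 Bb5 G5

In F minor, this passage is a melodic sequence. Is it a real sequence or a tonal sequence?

Every note is diatonic to F minor.
Cell 1 has +2 semitones from note 1 to 2, but cell 3 has +1 — the interval quality changes while the contour stays the same, which is the hallmark of a tonal sequence.

tonal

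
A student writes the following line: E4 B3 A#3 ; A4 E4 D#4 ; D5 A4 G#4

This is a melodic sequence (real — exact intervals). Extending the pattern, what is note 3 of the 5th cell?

Grouping in 3s, the 3rd note of each cell is A#3, D#4, G#4.
Carrying that up a 4th forward: C#5 → F#5.

F#5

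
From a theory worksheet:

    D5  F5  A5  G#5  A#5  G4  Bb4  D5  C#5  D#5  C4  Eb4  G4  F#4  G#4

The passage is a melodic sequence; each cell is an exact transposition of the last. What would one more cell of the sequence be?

F3 Ab3 C4 B3 C#4

With a 5-note motive the entries are D5, G4, C4, each down a 5th from the previous.
So cell 4 is F3 Ab3 C4 B3 C#4.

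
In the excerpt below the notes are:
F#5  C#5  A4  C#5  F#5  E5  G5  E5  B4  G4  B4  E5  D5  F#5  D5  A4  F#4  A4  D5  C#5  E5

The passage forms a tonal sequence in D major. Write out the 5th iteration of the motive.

B4 F#4 D4 F#4 B4 A4 C#5

Taking 7-note groups, the heads are F#5, E5, D5: the pattern moves down a 2nd.
Continuing the starts: C#5 → B4.
So cell 5 is B4 F#4 D4 F#4 B4 A4 C#5.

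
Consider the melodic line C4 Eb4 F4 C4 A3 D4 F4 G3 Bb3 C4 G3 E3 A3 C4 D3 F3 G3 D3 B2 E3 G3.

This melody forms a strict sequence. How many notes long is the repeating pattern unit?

Try groups of 7 (3 cells in 21 notes):
C4 Eb4 F4 C4 A3 D4 F4 | G3 Bb3 C4 G3 E3 A3 C4 | D3 F3 G3 D3 B2 E3 G3
That's a consistent down a 4th shift per cell, and no other grouping gives one.

7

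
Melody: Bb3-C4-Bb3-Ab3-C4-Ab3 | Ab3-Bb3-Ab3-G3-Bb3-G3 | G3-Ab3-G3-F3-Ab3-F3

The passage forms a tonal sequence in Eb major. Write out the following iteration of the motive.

F3 G3 F3 Eb3 G3 Eb3

Unit = 6 notes; the statements start on Bb3, Ab3, G3, moving down a 2nd each time.
From F3 the diatonic shape gives F3 G3 F3 Eb3 G3 Eb3.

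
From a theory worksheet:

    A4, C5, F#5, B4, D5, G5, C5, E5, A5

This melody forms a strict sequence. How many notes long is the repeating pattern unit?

There are 9 notes; a 3-note unit gives 3 cells:
A4 C5 F#5 | B4 D5 G5 | C5 E5 A5
Each cell is the previous one up a 2nd — so the unit is 3 notes.

3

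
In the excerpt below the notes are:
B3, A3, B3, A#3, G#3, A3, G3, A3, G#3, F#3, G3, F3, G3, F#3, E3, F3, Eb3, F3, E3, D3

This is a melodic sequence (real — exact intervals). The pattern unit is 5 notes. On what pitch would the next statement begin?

Unit = 5 notes; the statements start on B3, A3, G3, F3, moving down a 2nd each time.
One more step down a 2nd gives Eb3.

Eb3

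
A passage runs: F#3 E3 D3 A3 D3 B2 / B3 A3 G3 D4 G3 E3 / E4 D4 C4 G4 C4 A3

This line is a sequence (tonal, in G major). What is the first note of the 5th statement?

D5

Taking 6-note groups, the heads are F#3, B3, E4: the pattern moves up a 4th.
Extending the heads up a 4th: A4 → D5.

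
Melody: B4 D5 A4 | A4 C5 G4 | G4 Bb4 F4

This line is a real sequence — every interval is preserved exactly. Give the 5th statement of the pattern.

Eb4 Gb4 Db4

With a 3-note motive the entries are B4, A4, G4, each down a 2nd from the previous.
Continuing the starts: F4 → Eb4.
Statement 5 starts on Eb4 and keeps the same exact contour: Eb4 Gb4 Db4.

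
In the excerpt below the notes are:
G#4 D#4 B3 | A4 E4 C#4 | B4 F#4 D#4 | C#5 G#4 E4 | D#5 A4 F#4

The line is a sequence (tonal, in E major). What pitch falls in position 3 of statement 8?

B4

Grouping in 3s, the 3rd note of each cell is B3, C#4, D#4, E4, F#4.
Each moves up a 2nd. Continuing: G#4 → A4 → B4.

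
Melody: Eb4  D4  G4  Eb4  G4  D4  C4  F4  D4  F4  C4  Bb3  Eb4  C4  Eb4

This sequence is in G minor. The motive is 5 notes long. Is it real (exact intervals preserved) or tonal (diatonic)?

tonal

Every note is diatonic to G minor.
Cell 1 has -1 semitones from note 1 to 2, but cell 2 has -2 — the interval quality changes while the contour stays the same, which is the hallmark of a tonal sequence.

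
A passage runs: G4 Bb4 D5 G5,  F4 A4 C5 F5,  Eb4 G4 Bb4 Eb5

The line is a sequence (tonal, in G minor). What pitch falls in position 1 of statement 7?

With 4-note cells, note 1 of each statement runs G4, F4, Eb4.
Carrying that down a 2nd forward: D4 → C4 → Bb3 → A3.

A3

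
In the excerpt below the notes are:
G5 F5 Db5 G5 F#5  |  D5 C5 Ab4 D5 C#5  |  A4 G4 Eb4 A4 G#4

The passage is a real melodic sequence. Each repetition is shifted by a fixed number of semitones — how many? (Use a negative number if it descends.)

-5

Unit = 5 notes; the statements start on G5, D5, A4, moving down a 4th each time.
Counting half-steps from G5 to D5: -5.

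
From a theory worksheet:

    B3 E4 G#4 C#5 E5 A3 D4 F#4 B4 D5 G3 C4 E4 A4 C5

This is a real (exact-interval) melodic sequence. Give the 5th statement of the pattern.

Eb3 Ab3 C4 F4 Ab4

Unit = 5 notes; the statements start on B3, A3, G3, moving down a 2nd each time.
Extending down a 2nd: F3 → Eb3.
So cell 5 is Eb3 Ab3 C4 F4 Ab4.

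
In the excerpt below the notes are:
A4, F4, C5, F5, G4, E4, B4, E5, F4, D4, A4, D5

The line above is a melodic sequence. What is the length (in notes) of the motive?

There are 12 notes; a 4-note unit gives 3 cells:
A4 F4 C5 F5 | G4 E4 B4 E5 | F4 D4 A4 D5
Each cell is the previous one down a 2nd — so the unit is 4 notes.

4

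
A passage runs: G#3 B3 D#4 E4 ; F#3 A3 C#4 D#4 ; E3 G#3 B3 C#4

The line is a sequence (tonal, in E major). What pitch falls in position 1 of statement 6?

With 4-note cells, note 1 of each statement runs G#3, F#3, E3.
Carrying that down a 2nd forward: D#3 → C#3 → B2.

B2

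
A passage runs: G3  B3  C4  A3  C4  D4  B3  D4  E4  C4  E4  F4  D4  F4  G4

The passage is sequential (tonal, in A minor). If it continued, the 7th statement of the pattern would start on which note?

F4

Taking 3-note groups, the heads are G3, A3, B3, C4, D4: the pattern moves up a 2nd.
Continuing: E4 → F4. Statement 7 starts on F4.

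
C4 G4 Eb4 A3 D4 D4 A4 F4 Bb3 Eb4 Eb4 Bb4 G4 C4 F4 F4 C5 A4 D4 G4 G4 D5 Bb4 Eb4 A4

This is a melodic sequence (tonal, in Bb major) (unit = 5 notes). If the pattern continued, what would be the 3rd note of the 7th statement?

Grouping in 5s, the 3rd note of each cell is Eb4, F4, G4, A4, Bb4.
Carrying that up a 2nd forward: C5 → D5.

D5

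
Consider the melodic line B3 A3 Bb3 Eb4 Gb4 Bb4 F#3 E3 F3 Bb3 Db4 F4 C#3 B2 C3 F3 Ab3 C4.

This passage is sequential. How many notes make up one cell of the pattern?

6

Try groups of 6 (3 cells in 18 notes):
B3 A3 Bb3 Eb4 Gb4 Bb4 | F#3 E3 F3 Bb3 Db4 F4 | C#3 B2 C3 F3 Ab3 C4
Each cell is the previous one down a 4th — so the unit is 6 notes.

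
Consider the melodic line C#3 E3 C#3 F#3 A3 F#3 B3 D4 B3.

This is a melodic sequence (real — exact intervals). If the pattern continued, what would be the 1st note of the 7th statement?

With 3-note cells, note 1 of each statement runs C#3, F#3, B3.
Each moves up a 4th. Continuing: E4 → A4 → D5 → G5.

G5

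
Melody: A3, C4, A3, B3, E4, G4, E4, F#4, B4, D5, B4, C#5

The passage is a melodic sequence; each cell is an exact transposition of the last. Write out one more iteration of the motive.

F#5 A5 F#5 G#5

The 4-note cells begin on A3, E4, B4 — each up a 5th from the last.
From F#5 the exact shape gives F#5 A5 F#5 G#5.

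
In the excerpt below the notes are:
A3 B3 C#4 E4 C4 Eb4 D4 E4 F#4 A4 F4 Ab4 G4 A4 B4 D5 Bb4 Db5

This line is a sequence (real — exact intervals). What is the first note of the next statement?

C5

With a 6-note motive the entries are A3, D4, G4, each up a 4th from the previous.
One more step up a 4th gives C5.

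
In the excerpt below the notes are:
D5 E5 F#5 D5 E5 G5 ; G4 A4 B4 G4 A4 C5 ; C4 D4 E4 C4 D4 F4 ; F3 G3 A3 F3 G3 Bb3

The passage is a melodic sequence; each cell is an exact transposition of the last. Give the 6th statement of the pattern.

Taking 6-note groups, the heads are D5, G4, C4, F3: the pattern moves down a 5th.
Extending down a 5th: Bb2 → Eb2.
So cell 6 is Eb2 F2 G2 Eb2 F2 Ab2.

Eb2 F2 G2 Eb2 F2 Ab2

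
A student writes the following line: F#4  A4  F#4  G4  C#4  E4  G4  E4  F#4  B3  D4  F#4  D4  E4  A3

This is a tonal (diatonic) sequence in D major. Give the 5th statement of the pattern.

B3 D4 B3 C#4 F#3

With a 5-note motive the entries are F#4, E4, D4, each down a 2nd from the previous.
Continuing the starts: C#4 → B3.
Statement 5 starts on B3 and keeps the same diatonic contour: B3 D4 B3 C#4 F#3.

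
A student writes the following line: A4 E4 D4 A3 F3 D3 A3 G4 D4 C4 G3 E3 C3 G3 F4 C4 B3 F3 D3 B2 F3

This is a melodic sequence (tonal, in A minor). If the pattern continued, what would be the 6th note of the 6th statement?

F2

Grouping in 7s, the 6th note of each cell is D3, C3, B2.
Each moves down a 2nd. Continuing: A2 → G2 → F2.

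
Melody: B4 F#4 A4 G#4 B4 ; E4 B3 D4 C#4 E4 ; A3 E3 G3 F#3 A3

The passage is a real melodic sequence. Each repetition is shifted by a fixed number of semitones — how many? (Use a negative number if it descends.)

The 5-note cells begin on B4, E4, A3 — each down a 5th from the last.
Counting half-steps from B4 to E4: -7.

-7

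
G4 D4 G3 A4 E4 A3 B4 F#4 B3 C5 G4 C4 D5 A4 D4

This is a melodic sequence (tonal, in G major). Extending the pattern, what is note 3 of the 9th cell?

A4

With 3-note cells, note 3 of each statement runs G3, A3, B3, C4, D4.
Carrying that up a 2nd forward: E4 → F#4 → G4 → A4.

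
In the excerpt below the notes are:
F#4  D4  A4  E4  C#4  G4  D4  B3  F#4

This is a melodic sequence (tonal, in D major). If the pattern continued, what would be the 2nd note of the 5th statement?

G3

With 3-note cells, note 2 of each statement runs D4, C#4, B3.
Extending down a 2nd: A3 → G3.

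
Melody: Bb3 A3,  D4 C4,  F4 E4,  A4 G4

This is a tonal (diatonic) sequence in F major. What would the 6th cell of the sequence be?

With a 2-note motive the entries are Bb3, D4, F4, A4, each up a 3rd from the previous.
Carrying on: C5 → E5.
So cell 6 is E5 D5.

E5 D5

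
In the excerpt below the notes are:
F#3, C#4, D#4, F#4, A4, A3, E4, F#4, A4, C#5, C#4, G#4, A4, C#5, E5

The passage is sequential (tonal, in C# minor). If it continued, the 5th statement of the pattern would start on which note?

With a 5-note motive the entries are F#3, A3, C#4, each up a 3rd from the previous.
Extending the heads up a 3rd: E4 → G#4.

G#4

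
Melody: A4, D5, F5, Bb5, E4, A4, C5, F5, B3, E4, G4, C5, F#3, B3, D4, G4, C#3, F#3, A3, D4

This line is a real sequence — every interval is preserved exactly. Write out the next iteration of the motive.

G#2 C#3 E3 A3

Unit = 4 notes; the statements start on A4, E4, B3, F#3, C#3, moving down a 4th each time.
So cell 6 is G#2 C#3 E3 A3.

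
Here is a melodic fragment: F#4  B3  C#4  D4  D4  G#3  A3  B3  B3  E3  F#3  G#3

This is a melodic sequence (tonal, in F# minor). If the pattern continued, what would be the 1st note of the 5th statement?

E3

The unit is 4 notes. Position-1 pitches of the 3 shown cells: F#4, D4, B3.
Each moves down a 3rd. Continuing: G#3 → E3.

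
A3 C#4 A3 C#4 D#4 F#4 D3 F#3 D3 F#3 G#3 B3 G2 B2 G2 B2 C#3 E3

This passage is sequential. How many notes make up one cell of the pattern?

6

There are 18 notes; a 6-note unit gives 3 cells:
A3 C#4 A3 C#4 D#4 F#4 | D3 F#3 D3 F#3 G#3 B3 | G2 B2 G2 B2 C#3 E3
Every group is a transposition down a 5th of the one before; no shorter unit works.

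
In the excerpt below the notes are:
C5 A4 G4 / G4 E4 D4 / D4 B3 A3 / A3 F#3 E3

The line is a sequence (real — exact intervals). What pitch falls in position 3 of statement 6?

F#2

The unit is 3 notes. Position-3 pitches of the 4 shown cells: G4, D4, A3, E3.
Each moves down a 4th. Continuing: B2 → F#2.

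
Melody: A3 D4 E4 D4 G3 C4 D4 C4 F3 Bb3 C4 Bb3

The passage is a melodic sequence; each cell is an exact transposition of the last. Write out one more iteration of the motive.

Eb3 Ab3 Bb3 Ab3

Unit = 4 notes; the statements start on A3, G3, F3, moving down a 2nd each time.
From Eb3 the exact shape gives Eb3 Ab3 Bb3 Ab3.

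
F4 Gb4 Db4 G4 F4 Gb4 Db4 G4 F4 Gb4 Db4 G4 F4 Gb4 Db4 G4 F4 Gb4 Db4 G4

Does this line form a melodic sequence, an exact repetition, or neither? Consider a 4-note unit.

repetition

Each 4-note cell is identical (F4 Gb4 Db4 G4), restated at the same pitch.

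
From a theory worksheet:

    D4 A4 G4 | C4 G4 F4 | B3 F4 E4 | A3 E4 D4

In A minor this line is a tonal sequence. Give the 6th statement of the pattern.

Taking 3-note groups, the heads are D4, C4, B3, A3: the pattern moves down a 2nd.
Extending down a 2nd: G3 → F3.
From F3 the diatonic shape gives F3 C4 B3.

F3 C4 B3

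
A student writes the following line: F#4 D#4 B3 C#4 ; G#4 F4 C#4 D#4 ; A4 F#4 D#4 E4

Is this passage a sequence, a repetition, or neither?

neither

Note 2 of cell 2 is F4; if this were a sequence it would be E4. No unit length gives a consistent transposition pattern.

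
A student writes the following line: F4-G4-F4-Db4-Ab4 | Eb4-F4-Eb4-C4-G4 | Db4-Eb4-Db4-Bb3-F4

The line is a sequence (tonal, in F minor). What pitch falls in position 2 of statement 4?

The unit is 5 notes. Position-2 pitches of the 3 shown cells: G4, F4, Eb4.
From Eb4, down a 2nd gives Db4.

Db4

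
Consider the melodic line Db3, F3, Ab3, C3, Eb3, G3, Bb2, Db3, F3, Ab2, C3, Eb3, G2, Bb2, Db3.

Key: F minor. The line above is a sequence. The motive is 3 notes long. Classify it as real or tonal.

tonal

Every note is diatonic to F minor.
Cell 1 has +4 semitones from note 1 to 2, but cell 2 has +3 — the interval quality changes while the contour stays the same, which is the hallmark of a tonal sequence.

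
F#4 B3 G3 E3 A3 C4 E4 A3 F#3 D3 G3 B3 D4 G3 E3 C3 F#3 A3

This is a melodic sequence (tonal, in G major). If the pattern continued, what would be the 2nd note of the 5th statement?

E3

With 6-note cells, note 2 of each statement runs B3, A3, G3.
Extending down a 2nd: F#3 → E3.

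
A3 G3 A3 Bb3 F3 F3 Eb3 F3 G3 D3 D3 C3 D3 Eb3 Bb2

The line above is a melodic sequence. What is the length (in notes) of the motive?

5

There are 15 notes; a 5-note unit gives 3 cells:
A3 G3 A3 Bb3 F3 | F3 Eb3 F3 G3 D3 | D3 C3 D3 Eb3 Bb2
Each cell is the previous one down a 3rd — so the unit is 5 notes.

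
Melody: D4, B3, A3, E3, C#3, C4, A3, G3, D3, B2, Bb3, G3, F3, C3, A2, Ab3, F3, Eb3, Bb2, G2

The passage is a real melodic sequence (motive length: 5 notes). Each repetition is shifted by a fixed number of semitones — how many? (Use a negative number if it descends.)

-2

With a 5-note motive the entries are D4, C4, Bb3, Ab3, each down a 2nd from the previous.
D4 to C4 spans -2 semitones.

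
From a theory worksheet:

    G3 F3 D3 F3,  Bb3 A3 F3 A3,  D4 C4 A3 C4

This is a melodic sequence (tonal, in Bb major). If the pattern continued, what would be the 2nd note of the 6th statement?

The unit is 4 notes. Position-2 pitches of the 3 shown cells: F3, A3, C4.
Each moves up a 3rd. Continuing: Eb4 → G4 → Bb4.

Bb4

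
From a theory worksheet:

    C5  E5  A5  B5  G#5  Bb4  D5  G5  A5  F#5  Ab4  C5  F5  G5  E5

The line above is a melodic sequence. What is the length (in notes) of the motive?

There are 15 notes; a 5-note unit gives 3 cells:
C5 E5 A5 B5 G#5 | Bb4 D5 G5 A5 F#5 | Ab4 C5 F5 G5 E5
Each cell is the previous one down a 2nd — so the unit is 5 notes.

5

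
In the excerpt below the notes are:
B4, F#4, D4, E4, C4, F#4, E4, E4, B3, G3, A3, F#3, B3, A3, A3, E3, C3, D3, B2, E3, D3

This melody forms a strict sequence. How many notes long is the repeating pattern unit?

21 notes total. Splitting into 3 groups of 7:
B4 F#4 D4 E4 C4 F#4 E4 | E4 B3 G3 A3 F#3 B3 A3 | A3 E3 C3 D3 B2 E3 D3
That's a consistent down a 5th shift per cell, and no other grouping gives one.

7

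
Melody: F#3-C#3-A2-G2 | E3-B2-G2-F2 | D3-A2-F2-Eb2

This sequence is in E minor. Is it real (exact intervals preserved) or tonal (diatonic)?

Each cell has the same semitone pattern (-5, -4, -2) — intervals are preserved exactly.
And C#3 lies outside E minor, so the sequence is real rather than tonal.

real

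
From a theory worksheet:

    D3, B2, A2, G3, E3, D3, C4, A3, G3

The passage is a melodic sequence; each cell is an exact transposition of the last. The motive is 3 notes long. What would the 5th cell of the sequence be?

Bb4 G4 F4

The 3-note cells begin on D3, G3, C4 — each up a 4th from the last.
Carrying on: F4 → Bb4.
Statement 5 starts on Bb4 and keeps the same exact contour: Bb4 G4 F4.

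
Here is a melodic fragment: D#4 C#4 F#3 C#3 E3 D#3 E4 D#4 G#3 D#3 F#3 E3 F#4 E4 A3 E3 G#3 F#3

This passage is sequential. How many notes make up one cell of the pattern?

There are 18 notes; a 6-note unit gives 3 cells:
D#4 C#4 F#3 C#3 E3 D#3 | E4 D#4 G#3 D#3 F#3 E3 | F#4 E4 A3 E3 G#3 F#3
That's a consistent up a 2nd shift per cell, and no other grouping gives one.

6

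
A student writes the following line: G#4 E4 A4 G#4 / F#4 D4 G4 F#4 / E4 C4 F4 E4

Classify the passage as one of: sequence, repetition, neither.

Each 4-note cell is the previous one transposed down a 2nd.

sequence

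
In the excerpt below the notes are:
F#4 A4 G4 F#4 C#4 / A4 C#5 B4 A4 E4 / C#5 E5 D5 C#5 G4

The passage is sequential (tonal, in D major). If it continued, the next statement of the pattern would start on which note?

Taking 5-note groups, the heads are F#4, A4, C#5: the pattern moves up a 3rd.
The next head, up a 3rd from C#5, is E5.

E5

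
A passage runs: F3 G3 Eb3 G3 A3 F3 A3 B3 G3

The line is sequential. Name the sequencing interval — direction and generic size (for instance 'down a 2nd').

Unit = 3 notes; the statements start on F3, G3, A3, moving up a 2nd each time.
From F3 to G3: up a 2nd.

up a 2nd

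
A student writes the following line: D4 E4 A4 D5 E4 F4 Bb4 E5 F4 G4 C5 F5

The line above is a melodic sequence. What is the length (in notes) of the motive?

4

Try groups of 4 (3 cells in 12 notes):
D4 E4 A4 D5 | E4 F4 Bb4 E5 | F4 G4 C5 F5
That's a consistent up a 2nd shift per cell, and no other grouping gives one.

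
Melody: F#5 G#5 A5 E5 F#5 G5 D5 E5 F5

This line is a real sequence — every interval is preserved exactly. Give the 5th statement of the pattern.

Bb4 C5 Db5

With a 3-note motive the entries are F#5, E5, D5, each down a 2nd from the previous.
Continuing the starts: C5 → Bb4.
Statement 5 starts on Bb4 and keeps the same exact contour: Bb4 C5 Db5.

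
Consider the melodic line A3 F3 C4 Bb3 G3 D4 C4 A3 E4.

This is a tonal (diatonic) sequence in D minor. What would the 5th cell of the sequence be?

The 3-note cells begin on A3, Bb3, C4 — each up a 2nd from the last.
Continuing the starts: D4 → E4.
From E4 the diatonic shape gives E4 C4 G4.

E4 C4 G4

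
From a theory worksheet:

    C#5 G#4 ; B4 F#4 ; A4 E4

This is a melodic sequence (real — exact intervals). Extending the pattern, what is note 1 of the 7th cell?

With 2-note cells, note 1 of each statement runs C#5, B4, A4.
Each moves down a 2nd. Continuing: G4 → F4 → Eb4 → Db4.

Db4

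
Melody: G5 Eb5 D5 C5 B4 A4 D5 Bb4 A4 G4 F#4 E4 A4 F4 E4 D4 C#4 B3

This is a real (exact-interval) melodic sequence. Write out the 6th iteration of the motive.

With a 6-note motive the entries are G5, D5, A4, each down a 4th from the previous.
Continuing the starts: E4 → B3 → F#3.
From F#3 the exact shape gives F#3 D3 C#3 B2 A#2 G#2.

F#3 D3 C#3 B2 A#2 G#2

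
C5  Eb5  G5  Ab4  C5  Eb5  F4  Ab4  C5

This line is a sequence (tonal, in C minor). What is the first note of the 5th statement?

Unit = 3 notes; the statements start on C5, Ab4, F4, moving down a 3rd each time.
Continuing: D4 → Bb3. Statement 5 starts on Bb3.

Bb3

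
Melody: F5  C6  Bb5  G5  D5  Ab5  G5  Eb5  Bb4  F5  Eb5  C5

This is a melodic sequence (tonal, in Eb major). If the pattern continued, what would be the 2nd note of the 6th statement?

G4

Grouping in 4s, the 2nd note of each cell is C6, Ab5, F5.
Each moves down a 3rd. Continuing: D5 → Bb4 → G4.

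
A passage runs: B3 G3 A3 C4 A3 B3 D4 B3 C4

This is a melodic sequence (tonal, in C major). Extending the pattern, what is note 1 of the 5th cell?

F4

Grouping in 3s, the 1st note of each cell is B3, C4, D4.
Extending up a 2nd: E4 → F4.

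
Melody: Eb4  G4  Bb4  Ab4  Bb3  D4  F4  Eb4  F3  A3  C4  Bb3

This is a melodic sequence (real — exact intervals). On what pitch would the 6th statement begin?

D2

With a 4-note motive the entries are Eb4, Bb3, F3, each down a 4th from the previous.
Extending the heads down a 4th: C3 → G2 → D2.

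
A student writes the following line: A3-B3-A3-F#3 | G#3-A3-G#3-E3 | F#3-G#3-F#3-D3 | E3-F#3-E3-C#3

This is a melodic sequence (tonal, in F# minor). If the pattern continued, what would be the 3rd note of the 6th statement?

Grouping in 4s, the 3rd note of each cell is A3, G#3, F#3, E3.
Each moves down a 2nd. Continuing: D3 → C#3.

C#3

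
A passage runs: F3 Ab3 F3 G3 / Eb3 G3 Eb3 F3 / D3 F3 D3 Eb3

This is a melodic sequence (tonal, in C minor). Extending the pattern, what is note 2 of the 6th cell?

C3

Grouping in 4s, the 2nd note of each cell is Ab3, G3, F3.
Each moves down a 2nd. Continuing: Eb3 → D3 → C3.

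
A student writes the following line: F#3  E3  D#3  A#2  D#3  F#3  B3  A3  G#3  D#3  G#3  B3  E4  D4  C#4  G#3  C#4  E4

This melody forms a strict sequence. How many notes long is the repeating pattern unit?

There are 18 notes; a 6-note unit gives 3 cells:
F#3 E3 D#3 A#2 D#3 F#3 | B3 A3 G#3 D#3 G#3 B3 | E4 D4 C#4 G#3 C#4 E4
Each cell is the previous one up a 4th — so the unit is 6 notes.

6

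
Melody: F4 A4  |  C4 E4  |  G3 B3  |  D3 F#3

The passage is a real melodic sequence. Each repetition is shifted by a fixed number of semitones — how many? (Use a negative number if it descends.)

Taking 2-note groups, the heads are F4, C4, G3, D3: the pattern moves down a 4th.
F4 to C4 spans -5 semitones.

-5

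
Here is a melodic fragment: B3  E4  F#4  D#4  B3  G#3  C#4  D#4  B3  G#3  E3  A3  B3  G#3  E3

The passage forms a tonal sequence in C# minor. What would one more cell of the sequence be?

The 5-note cells begin on B3, G#3, E3 — each down a 3rd from the last.
From C#3 the diatonic shape gives C#3 F#3 G#3 E3 C#3.

C#3 F#3 G#3 E3 C#3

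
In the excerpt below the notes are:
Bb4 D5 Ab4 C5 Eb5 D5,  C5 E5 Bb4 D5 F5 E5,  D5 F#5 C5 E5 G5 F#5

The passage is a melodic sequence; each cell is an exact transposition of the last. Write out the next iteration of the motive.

With a 6-note motive the entries are Bb4, C5, D5, each up a 2nd from the previous.
So cell 4 is E5 G#5 D5 F#5 A5 G#5.

E5 G#5 D5 F#5 A5 G#5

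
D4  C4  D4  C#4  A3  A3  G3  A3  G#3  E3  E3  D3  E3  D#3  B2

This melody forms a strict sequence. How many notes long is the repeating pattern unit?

5

Try groups of 5 (3 cells in 15 notes):
D4 C4 D4 C#4 A3 | A3 G3 A3 G#3 E3 | E3 D3 E3 D#3 B2
That's a consistent down a 4th shift per cell, and no other grouping gives one.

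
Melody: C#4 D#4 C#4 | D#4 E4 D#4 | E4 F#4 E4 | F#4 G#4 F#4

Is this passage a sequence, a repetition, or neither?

sequence

Each 3-note cell is the previous one transposed up a 2nd.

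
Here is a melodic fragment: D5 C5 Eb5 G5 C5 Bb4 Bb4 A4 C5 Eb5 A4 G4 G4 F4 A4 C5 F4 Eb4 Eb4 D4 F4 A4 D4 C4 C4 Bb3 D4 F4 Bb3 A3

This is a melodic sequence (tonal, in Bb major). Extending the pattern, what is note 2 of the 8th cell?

C3

With 6-note cells, note 2 of each statement runs C5, A4, F4, D4, Bb3.
Extending down a 3rd: G3 → Eb3 → C3.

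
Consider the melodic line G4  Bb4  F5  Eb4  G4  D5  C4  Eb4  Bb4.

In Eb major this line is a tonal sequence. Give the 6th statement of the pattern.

Taking 3-note groups, the heads are G4, Eb4, C4: the pattern moves down a 3rd.
Continuing the starts: Ab3 → F3 → D3.
From D3 the diatonic shape gives D3 F3 C4.

D3 F3 C4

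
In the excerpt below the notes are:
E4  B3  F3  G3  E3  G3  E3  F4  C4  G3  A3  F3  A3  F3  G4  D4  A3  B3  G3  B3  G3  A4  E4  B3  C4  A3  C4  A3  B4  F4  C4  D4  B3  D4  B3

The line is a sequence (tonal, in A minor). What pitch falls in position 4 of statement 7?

F4

The unit is 7 notes. Position-4 pitches of the 5 shown cells: G3, A3, B3, C4, D4.
Each moves up a 2nd. Continuing: E4 → F4.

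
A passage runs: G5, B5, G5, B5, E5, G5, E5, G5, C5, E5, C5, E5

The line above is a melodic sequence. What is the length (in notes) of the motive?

There are 12 notes; a 4-note unit gives 3 cells:
G5 B5 G5 B5 | E5 G5 E5 G5 | C5 E5 C5 E5
Each cell is the previous one down a 3rd — so the unit is 4 notes.

4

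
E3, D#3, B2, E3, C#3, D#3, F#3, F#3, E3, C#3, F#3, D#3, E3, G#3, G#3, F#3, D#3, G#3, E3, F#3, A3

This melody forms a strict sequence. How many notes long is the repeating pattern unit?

7

There are 21 notes; a 7-note unit gives 3 cells:
E3 D#3 B2 E3 C#3 D#3 F#3 | F#3 E3 C#3 F#3 D#3 E3 G#3 | G#3 F#3 D#3 G#3 E3 F#3 A3
That's a consistent up a 2nd shift per cell, and no other grouping gives one.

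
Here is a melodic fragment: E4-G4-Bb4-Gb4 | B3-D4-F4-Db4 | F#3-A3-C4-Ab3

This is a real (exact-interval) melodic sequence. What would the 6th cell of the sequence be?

D#2 F#2 A2 F2

Unit = 4 notes; the statements start on E4, B3, F#3, moving down a 4th each time.
Carrying on: C#3 → G#2 → D#2.
From D#2 the exact shape gives D#2 F#2 A2 F2.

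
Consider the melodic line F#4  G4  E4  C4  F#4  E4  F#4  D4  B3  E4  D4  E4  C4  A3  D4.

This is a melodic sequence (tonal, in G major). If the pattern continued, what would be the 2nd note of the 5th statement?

Grouping in 5s, the 2nd note of each cell is G4, F#4, E4.
Extending down a 2nd: D4 → C4.

C4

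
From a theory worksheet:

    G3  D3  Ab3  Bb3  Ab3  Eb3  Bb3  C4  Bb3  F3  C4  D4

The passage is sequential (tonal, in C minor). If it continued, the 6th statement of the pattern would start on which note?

Eb4

Unit = 4 notes; the statements start on G3, Ab3, Bb3, moving up a 2nd each time.
Extending the heads up a 2nd: C4 → D4 → Eb4.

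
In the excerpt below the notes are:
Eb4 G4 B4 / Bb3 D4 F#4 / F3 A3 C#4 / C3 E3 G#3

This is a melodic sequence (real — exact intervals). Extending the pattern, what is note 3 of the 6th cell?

A#2

Grouping in 3s, the 3rd note of each cell is B4, F#4, C#4, G#3.
Extending down a 4th: D#3 → A#2.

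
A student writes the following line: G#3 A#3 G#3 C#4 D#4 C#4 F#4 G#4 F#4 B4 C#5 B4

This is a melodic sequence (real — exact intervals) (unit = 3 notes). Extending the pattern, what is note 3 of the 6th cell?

A5

The unit is 3 notes. Position-3 pitches of the 4 shown cells: G#3, C#4, F#4, B4.
Each moves up a 4th. Continuing: E5 → A5.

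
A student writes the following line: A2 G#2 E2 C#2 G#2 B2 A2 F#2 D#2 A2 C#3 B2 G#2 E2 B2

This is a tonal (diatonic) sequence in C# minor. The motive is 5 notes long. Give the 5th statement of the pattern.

E3 D#3 B2 G#2 D#3

Taking 5-note groups, the heads are A2, B2, C#3: the pattern moves up a 2nd.
Carrying on: D#3 → E3.
So cell 5 is E3 D#3 B2 G#2 D#3.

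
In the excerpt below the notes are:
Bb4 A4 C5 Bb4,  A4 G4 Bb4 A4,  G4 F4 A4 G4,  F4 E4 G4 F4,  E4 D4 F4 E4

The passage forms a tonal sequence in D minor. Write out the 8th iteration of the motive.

Bb3 A3 C4 Bb3

The 4-note cells begin on Bb4, A4, G4, F4, E4 — each down a 2nd from the last.
Extending down a 2nd: D4 → C4 → Bb3.
Statement 8 starts on Bb3 and keeps the same diatonic contour: Bb3 A3 C4 Bb3.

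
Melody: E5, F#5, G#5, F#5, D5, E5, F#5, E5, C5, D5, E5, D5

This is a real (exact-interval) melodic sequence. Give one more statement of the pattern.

With a 4-note motive the entries are E5, D5, C5, each down a 2nd from the previous.
From Bb4 the exact shape gives Bb4 C5 D5 C5.

Bb4 C5 D5 C5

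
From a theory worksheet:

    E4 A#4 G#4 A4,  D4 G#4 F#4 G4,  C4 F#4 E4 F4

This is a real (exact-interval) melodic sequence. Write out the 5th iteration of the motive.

Taking 4-note groups, the heads are E4, D4, C4: the pattern moves down a 2nd.
Carrying on: Bb3 → Ab3.
Statement 5 starts on Ab3 and keeps the same exact contour: Ab3 D4 C4 Db4.

Ab3 D4 C4 Db4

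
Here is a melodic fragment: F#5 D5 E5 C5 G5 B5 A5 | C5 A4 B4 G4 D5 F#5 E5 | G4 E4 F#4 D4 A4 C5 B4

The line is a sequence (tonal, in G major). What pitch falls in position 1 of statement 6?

Grouping in 7s, the 1st note of each cell is F#5, C5, G4.
Extending down a 4th: D4 → A3 → E3.

E3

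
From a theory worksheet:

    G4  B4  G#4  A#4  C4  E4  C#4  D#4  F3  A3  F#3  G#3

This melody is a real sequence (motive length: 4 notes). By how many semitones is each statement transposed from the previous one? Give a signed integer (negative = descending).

The 4-note cells begin on G4, C4, F3 — each down a 5th from the last.
G4 to C4 spans -7 semitones.

-7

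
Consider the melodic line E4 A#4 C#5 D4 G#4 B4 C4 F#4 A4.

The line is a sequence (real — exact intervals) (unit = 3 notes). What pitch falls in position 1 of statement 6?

Grouping in 3s, the 1st note of each cell is E4, D4, C4.
Each moves down a 2nd. Continuing: Bb3 → Ab3 → Gb3.

Gb3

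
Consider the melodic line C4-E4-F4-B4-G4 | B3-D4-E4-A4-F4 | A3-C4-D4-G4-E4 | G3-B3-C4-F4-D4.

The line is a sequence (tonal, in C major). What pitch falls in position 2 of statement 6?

Grouping in 5s, the 2nd note of each cell is E4, D4, C4, B3.
Extending down a 2nd: A3 → G3.

G3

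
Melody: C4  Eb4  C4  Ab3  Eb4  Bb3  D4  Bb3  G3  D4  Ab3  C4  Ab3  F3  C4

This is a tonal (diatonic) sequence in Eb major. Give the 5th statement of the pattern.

Taking 5-note groups, the heads are C4, Bb3, Ab3: the pattern moves down a 2nd.
Extending down a 2nd: G3 → F3.
So cell 5 is F3 Ab3 F3 D3 Ab3.

F3 Ab3 F3 D3 Ab3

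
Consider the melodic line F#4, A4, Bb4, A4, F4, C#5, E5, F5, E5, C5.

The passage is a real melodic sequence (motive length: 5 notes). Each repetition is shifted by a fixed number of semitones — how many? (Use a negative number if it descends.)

7

Taking 5-note groups, the heads are F#4, C#5: the pattern moves up a 5th.
Counting half-steps from F#4 to C#5: 7.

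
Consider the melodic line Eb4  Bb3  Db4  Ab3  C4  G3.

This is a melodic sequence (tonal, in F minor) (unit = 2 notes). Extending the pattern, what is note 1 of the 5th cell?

With 2-note cells, note 1 of each statement runs Eb4, Db4, C4.
Carrying that down a 2nd forward: Bb3 → Ab3.

Ab3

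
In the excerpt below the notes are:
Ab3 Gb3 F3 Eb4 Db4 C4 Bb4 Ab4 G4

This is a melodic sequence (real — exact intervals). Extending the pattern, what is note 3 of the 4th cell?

D5

Grouping in 3s, the 3rd note of each cell is F3, C4, G4.
Each moves up a 5th; the next is D5.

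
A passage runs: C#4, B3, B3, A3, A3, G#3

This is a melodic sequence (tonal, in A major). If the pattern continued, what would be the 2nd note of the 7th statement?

Grouping in 2s, the 2nd note of each cell is B3, A3, G#3.
Each moves down a 2nd. Continuing: F#3 → E3 → D3 → C#3.

C#3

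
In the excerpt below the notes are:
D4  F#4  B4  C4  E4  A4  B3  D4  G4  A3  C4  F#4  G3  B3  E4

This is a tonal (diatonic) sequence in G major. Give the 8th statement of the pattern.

D3 F#3 B3

Taking 3-note groups, the heads are D4, C4, B3, A3, G3: the pattern moves down a 2nd.
Carrying on: F#3 → E3 → D3.
From D3 the diatonic shape gives D3 F#3 B3.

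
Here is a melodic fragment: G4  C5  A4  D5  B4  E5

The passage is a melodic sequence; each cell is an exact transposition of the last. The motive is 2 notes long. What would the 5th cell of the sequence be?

D#5 G#5

With a 2-note motive the entries are G4, A4, B4, each up a 2nd from the previous.
Continuing the starts: C#5 → D#5.
Statement 5 starts on D#5 and keeps the same exact contour: D#5 G#5.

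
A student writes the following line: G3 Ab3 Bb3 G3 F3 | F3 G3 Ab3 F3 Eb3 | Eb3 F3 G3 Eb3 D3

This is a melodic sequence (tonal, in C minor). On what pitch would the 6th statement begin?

With a 5-note motive the entries are G3, F3, Eb3, each down a 2nd from the previous.
Continuing: D3 → C3 → Bb2. Statement 6 starts on Bb2.

Bb2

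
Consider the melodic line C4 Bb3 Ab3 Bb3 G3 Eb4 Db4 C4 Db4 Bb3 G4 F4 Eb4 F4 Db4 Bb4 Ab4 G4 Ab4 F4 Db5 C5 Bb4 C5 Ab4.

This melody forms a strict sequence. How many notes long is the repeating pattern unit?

There are 25 notes; a 5-note unit gives 5 cells:
C4 Bb3 Ab3 Bb3 G3 | Eb4 Db4 C4 Db4 Bb3 | G4 F4 Eb4 F4 Db4 | Bb4 Ab4 G4 Ab4 F4 | Db5 C5 Bb4 C5 Ab4
Every group is a transposition up a 3rd of the one before; no shorter unit works.

5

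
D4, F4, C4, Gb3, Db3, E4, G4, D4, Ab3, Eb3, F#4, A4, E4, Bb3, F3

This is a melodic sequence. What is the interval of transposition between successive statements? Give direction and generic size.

With a 5-note motive the entries are D4, E4, F#4, each up a 2nd from the previous.
D4 to E4 is up a 2nd.

up a 2nd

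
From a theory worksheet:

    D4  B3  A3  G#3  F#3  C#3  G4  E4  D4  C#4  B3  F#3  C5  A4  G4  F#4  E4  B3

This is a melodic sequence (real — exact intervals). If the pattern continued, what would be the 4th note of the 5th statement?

Grouping in 6s, the 4th note of each cell is G#3, C#4, F#4.
Carrying that up a 4th forward: B4 → E5.

E5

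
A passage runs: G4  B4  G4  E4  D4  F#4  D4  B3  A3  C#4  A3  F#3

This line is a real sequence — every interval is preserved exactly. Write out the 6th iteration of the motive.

F#2 A#2 F#2 D#2

With a 4-note motive the entries are G4, D4, A3, each down a 4th from the previous.
Continuing the starts: E3 → B2 → F#2.
From F#2 the exact shape gives F#2 A#2 F#2 D#2.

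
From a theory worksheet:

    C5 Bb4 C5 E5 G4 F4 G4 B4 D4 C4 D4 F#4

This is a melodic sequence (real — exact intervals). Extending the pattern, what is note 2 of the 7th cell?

E2

With 4-note cells, note 2 of each statement runs Bb4, F4, C4.
Carrying that down a 4th forward: G3 → D3 → A2 → E2.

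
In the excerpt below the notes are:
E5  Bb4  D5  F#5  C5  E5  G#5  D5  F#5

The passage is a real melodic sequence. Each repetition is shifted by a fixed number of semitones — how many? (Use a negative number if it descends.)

Taking 3-note groups, the heads are E5, F#5, G#5: the pattern moves up a 2nd.
E5 to F#5 spans +2 semitones.

2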